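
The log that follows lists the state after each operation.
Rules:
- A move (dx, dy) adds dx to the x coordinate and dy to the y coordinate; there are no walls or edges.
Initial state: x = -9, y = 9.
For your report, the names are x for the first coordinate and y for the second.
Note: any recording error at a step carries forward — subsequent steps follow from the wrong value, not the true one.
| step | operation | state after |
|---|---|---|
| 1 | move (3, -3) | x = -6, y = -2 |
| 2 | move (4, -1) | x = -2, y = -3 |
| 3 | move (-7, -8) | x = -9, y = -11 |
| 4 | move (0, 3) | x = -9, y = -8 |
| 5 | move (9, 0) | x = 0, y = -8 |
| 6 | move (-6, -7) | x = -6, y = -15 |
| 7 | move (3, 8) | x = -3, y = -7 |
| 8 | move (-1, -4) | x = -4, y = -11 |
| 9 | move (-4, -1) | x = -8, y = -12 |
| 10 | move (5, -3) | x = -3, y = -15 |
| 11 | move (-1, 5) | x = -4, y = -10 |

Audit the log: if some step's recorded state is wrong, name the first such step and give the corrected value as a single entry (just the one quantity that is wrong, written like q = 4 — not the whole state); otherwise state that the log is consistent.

step 1, y = 6

step 1: x = -9 + (3) = -6, y = 9 + (-3) = 6 -> the log disagrees here
So the first discrepancy is step 1, where the right value is y = 6.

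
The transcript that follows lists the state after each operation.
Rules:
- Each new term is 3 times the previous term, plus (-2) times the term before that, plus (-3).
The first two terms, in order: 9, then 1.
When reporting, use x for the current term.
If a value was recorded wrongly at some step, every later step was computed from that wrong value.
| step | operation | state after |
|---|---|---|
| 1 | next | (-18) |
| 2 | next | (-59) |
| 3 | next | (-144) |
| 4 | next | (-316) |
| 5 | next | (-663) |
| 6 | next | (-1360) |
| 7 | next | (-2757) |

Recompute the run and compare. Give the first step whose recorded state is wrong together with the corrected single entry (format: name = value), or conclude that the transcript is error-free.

Step 1: x = 3*(1) + (-2)*(9) + (-3) = -18 — agrees with the transcript.
Step 2: x = 3*(-18) + (-2)*(1) + (-3) = -59 — no discrepancy.
Step 3: x = 3*(-59) + (-2)*(-18) + (-3) = -144 — in agreement.
Step 4: x = 3*(-144) + (-2)*(-59) + (-3) = -317 — the recorded entry deviates here.
Step 4 is the first one off; corrected, x = -317.

step 4, x = -317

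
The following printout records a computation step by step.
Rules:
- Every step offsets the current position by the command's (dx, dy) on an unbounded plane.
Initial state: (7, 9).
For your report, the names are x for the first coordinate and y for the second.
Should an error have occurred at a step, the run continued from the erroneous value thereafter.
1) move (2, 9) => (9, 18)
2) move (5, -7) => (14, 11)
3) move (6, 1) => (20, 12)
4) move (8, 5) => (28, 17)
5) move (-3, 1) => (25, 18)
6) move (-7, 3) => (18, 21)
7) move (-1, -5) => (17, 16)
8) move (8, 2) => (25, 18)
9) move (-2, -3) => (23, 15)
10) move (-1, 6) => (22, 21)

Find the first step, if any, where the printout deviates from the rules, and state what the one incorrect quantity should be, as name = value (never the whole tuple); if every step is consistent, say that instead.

no error

Recomputing the run from the initial state:
step 1: x = 9, y = 18
step 2: x = 14, y = 11
step 3: x = 20, y = 12
step 4: x = 28, y = 17
step 5: x = 25, y = 18
step 6: x = 18, y = 21
step 7: x = 17, y = 16
step 8: x = 25, y = 18
step 9: x = 23, y = 15
step 10: x = 22, y = 21
This matches the printout at every step.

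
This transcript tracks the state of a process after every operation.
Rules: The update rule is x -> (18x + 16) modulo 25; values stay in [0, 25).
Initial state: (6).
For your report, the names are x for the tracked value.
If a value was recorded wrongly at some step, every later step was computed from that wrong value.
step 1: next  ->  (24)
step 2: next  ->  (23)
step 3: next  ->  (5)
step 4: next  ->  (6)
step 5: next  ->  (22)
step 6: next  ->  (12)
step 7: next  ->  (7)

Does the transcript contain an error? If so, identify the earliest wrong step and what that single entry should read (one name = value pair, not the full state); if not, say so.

step 5, x = 24

step 1: x = (18*6 + 16) mod 25 = 24 -> agrees with the transcript
step 2: x = (18*24 + 16) mod 25 = 23 -> checks out
step 3: x = (18*23 + 16) mod 25 = 5 -> confirmed correct
step 4: x = (18*5 + 16) mod 25 = 6 -> agrees with the transcript
step 5: x = (18*6 + 16) mod 25 = 24 -> first mismatch against the transcript
The earliest wrong entry is at step 5: it should read x = 24.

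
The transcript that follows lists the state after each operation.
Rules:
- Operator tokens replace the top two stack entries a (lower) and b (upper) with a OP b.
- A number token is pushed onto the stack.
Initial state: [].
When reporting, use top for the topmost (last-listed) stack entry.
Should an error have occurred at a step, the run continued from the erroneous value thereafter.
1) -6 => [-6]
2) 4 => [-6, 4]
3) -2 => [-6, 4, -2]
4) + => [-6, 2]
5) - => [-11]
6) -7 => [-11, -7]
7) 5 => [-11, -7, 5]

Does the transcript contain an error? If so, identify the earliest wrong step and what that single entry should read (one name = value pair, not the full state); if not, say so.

step 5, top = -8

1. push -6: top = -6 (consistent with the transcript)
2. push 4: top = 4 (matches)
3. push -2: top = -2 (verified)
4. 4 + -2 = 2 (confirmed correct)
5. -6 - 2 = -8 (first mismatch against the transcript)
First deviation found at step 5; the corrected entry is top = -8.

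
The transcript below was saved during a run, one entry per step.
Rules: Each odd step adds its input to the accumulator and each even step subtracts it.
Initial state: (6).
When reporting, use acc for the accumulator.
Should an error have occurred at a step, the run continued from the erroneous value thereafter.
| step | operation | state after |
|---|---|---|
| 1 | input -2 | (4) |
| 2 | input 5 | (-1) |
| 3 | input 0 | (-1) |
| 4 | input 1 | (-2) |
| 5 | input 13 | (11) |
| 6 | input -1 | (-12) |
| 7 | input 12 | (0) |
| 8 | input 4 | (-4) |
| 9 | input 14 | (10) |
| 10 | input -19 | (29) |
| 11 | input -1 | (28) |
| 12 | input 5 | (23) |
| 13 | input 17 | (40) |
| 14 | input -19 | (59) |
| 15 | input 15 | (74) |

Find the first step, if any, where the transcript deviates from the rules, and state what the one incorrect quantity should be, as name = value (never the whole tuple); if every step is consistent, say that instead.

1. acc = 6 + -2 = 4 (checks out)
2. acc = 4 - 5 = -1 (exactly as logged)
3. acc = -1 + 0 = -1 (in agreement)
4. acc = -1 - 1 = -2 (in agreement)
5. acc = -2 + 13 = 11 (agrees with the transcript)
6. acc = 11 - -1 = 12 (the entry is off here)
Conclusion: step 6 carries the first error; the entry should be acc = 12.

step 6, acc = 12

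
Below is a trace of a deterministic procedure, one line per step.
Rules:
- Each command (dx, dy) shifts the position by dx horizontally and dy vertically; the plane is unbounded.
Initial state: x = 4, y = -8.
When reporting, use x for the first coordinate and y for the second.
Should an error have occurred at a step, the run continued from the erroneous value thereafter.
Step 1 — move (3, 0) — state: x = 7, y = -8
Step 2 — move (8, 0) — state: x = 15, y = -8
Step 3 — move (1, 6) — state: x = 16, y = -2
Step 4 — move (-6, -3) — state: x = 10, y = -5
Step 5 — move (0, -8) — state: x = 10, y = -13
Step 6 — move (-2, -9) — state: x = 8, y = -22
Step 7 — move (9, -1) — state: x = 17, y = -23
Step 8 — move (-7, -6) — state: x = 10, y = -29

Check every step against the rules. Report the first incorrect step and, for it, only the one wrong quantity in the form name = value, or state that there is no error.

no error

Step 1: x = 4 + (3) = 7, y = -8 + (0) = -8 — no discrepancy.
Step 2: x = 7 + (8) = 15, y = -8 + (0) = -8 — agrees with the trace.
Step 3: x = 15 + (1) = 16, y = -8 + (6) = -2 — same as recorded.
Step 4: x = 16 + (-6) = 10, y = -2 + (-3) = -5 — consistent with the trace.
Step 5: x = 10 + (0) = 10, y = -5 + (-8) = -13 — in agreement.
Step 6: x = 10 + (-2) = 8, y = -13 + (-9) = -22 — confirmed correct.
Step 7: x = 8 + (9) = 17, y = -22 + (-1) = -23 — consistent with the trace.
Step 8: x = 17 + (-7) = 10, y = -23 + (-6) = -29 — checks out.
The recomputation confirms every line.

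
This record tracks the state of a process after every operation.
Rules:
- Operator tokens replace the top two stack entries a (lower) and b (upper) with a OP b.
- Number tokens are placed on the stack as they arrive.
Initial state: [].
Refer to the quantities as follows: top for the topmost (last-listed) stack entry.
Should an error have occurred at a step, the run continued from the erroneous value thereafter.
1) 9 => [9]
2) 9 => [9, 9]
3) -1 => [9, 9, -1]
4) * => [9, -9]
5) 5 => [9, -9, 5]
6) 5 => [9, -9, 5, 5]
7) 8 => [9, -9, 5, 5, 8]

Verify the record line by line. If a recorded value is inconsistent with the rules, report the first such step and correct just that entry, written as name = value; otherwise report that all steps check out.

Recomputing the run from the initial state:
step 1: [9]
step 2: [9, 9]
step 3: [9, 9, -1]
step 4: [9, -9]
step 5: [9, -9, 5]
step 6: [9, -9, 5, 5]
step 7: [9, -9, 5, 5, 8]
This matches the record at every step.

no error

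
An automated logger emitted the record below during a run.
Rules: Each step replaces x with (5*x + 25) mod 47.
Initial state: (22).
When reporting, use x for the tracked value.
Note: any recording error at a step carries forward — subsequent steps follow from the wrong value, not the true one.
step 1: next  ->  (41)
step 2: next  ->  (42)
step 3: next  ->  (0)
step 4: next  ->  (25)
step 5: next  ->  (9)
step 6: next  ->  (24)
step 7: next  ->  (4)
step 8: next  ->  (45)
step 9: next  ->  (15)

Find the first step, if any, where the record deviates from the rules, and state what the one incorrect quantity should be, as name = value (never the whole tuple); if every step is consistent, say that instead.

step 6, x = 23

Recomputing the run from the initial state:
step 1: x = 41
step 2: x = 42
step 3: x = 0
step 4: x = 25
step 5: x = 9
step 6: x = 23
step 7: x = 46
step 8: x = 20
step 9: x = 31
The first disagreement with the record is at step 6, where the value should be x = 23.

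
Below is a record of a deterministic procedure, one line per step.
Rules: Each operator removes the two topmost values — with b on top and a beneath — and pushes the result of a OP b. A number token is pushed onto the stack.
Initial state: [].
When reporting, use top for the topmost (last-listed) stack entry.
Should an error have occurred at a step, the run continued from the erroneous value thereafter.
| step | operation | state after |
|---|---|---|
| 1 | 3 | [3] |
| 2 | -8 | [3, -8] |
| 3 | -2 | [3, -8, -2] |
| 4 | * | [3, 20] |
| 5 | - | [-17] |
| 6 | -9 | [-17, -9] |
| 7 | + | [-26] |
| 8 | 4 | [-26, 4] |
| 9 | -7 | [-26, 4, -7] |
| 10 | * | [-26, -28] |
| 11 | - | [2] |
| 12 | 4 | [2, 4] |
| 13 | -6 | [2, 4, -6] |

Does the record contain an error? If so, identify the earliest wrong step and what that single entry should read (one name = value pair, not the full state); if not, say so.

step 4, top = 16

Recomputing the run from the initial state:
step 1: [3]
step 2: [3, -8]
step 3: [3, -8, -2]
step 4: [3, 16]
step 5: [-13]
step 6: [-13, -9]
step 7: [-22]
step 8: [-22, 4]
step 9: [-22, 4, -7]
step 10: [-22, -28]
step 11: [6]
step 12: [6, 4]
step 13: [6, 4, -6]
The first disagreement with the record is at step 4, where the value should be top = 16.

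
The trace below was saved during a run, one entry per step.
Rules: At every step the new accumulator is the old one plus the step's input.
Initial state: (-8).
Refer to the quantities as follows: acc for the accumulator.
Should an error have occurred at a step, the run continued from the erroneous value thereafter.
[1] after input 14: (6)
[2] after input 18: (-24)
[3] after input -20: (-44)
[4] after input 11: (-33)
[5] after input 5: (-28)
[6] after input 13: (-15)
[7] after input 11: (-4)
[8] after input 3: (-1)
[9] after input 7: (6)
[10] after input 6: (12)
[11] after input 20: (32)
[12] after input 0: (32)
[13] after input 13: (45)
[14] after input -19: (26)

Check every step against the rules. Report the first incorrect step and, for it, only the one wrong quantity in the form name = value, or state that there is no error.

step 1: acc = -8 + 14 = 6 -> consistent with the trace
step 2: acc = 6 + 18 = 24 -> the entry is off here
That makes step 2 the first incorrect line — acc = 24 is what it should show.

step 2, acc = 24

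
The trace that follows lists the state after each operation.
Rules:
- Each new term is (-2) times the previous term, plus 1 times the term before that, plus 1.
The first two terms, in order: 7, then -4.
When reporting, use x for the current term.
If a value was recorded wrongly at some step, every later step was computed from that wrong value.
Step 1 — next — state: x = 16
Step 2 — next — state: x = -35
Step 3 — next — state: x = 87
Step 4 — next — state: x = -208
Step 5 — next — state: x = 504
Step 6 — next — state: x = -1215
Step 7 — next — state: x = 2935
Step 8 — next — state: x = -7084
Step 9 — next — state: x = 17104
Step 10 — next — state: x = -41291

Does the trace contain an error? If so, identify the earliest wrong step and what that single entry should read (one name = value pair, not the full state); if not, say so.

1. x = -2*(-4) + (1)*(7) + (1) = 16 (exactly as logged)
2. x = -2*(16) + (1)*(-4) + (1) = -35 (in agreement)
3. x = -2*(-35) + (1)*(16) + (1) = 87 (checks out)
4. x = -2*(87) + (1)*(-35) + (1) = -208 (consistent with the trace)
5. x = -2*(-208) + (1)*(87) + (1) = 504 (checks out)
6. x = -2*(504) + (1)*(-208) + (1) = -1215 (no discrepancy)
7. x = -2*(-1215) + (1)*(504) + (1) = 2935 (matches)
8. x = -2*(2935) + (1)*(-1215) + (1) = -7084 (exactly as logged)
9. x = -2*(-7084) + (1)*(2935) + (1) = 17104 (exactly as logged)
10. x = -2*(17104) + (1)*(-7084) + (1) = -41291 (consistent with the trace)
All entries verified; no error found.

no error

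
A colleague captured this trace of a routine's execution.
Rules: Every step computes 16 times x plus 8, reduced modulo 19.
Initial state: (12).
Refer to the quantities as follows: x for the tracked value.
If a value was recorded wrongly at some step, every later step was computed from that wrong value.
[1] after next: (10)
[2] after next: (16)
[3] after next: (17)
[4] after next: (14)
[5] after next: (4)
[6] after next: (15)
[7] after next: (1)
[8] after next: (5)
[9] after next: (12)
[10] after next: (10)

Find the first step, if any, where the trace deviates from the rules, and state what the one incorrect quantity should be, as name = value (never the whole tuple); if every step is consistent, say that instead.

Recomputing the run from the initial state:
step 1: x = 10
step 2: x = 16
step 3: x = 17
step 4: x = 14
step 5: x = 4
step 6: x = 15
step 7: x = 1
step 8: x = 5
step 9: x = 12
step 10: x = 10
This matches the trace at every step.

no error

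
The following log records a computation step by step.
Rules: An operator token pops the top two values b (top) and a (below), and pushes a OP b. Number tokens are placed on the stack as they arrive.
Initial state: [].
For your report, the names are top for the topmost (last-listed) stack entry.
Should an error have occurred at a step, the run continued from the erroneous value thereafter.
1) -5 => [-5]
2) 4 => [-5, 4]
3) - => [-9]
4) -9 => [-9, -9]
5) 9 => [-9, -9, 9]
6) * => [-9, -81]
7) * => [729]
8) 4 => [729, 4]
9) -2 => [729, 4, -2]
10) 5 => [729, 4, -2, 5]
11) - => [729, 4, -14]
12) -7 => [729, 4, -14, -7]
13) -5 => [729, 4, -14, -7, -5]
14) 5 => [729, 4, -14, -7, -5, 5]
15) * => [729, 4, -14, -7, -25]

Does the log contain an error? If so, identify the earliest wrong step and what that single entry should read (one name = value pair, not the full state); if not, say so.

Recomputing the run from the initial state:
step 1: [-5]
step 2: [-5, 4]
step 3: [-9]
step 4: [-9, -9]
step 5: [-9, -9, 9]
step 6: [-9, -81]
step 7: [729]
step 8: [729, 4]
step 9: [729, 4, -2]
step 10: [729, 4, -2, 5]
step 11: [729, 4, -7]
step 12: [729, 4, -7, -7]
step 13: [729, 4, -7, -7, -5]
step 14: [729, 4, -7, -7, -5, 5]
step 15: [729, 4, -7, -7, -25]
The first disagreement with the log is at step 11, where the value should be top = -7.

step 11, top = -7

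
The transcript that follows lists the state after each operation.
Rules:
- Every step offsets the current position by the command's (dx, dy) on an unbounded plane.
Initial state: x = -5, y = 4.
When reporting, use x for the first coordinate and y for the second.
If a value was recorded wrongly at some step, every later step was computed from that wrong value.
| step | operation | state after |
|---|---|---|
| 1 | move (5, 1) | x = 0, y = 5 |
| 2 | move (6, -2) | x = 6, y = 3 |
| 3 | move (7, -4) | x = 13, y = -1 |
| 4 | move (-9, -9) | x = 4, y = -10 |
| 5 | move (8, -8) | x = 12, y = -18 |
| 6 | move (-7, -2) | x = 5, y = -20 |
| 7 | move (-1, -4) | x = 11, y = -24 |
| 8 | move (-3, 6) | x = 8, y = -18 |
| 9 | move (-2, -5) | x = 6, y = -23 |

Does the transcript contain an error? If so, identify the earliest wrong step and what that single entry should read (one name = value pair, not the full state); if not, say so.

1. x = -5 + (5) = 0, y = 4 + (1) = 5 (agrees with the transcript)
2. x = 0 + (6) = 6, y = 5 + (-2) = 3 (exactly as logged)
3. x = 6 + (7) = 13, y = 3 + (-4) = -1 (in agreement)
4. x = 13 + (-9) = 4, y = -1 + (-9) = -10 (agrees with the transcript)
5. x = 4 + (8) = 12, y = -10 + (-8) = -18 (verified)
6. x = 12 + (-7) = 5, y = -18 + (-2) = -20 (confirmed correct)
7. x = 5 + (-1) = 4, y = -20 + (-4) = -24 (not what was recorded)
The audit stops at step 7: the recorded entry is wrong and should be x = 4.

step 7, x = 4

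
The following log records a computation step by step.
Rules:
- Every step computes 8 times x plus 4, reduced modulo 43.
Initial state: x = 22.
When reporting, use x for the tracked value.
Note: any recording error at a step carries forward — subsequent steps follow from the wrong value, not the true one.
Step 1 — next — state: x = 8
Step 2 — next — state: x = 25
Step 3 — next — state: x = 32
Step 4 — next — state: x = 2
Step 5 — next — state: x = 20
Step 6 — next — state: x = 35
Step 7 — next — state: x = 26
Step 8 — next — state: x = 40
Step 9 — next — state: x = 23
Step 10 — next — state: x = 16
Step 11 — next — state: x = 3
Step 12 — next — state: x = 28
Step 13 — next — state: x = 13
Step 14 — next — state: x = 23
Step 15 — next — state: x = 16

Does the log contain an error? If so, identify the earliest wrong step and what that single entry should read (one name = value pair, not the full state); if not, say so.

step 14, x = 22

Recomputing the run from the initial state:
step 1: x = 8
step 2: x = 25
step 3: x = 32
step 4: x = 2
step 5: x = 20
step 6: x = 35
step 7: x = 26
step 8: x = 40
step 9: x = 23
step 10: x = 16
step 11: x = 3
step 12: x = 28
step 13: x = 13
step 14: x = 22
step 15: x = 8
The first disagreement with the log is at step 14, where the value should be x = 22.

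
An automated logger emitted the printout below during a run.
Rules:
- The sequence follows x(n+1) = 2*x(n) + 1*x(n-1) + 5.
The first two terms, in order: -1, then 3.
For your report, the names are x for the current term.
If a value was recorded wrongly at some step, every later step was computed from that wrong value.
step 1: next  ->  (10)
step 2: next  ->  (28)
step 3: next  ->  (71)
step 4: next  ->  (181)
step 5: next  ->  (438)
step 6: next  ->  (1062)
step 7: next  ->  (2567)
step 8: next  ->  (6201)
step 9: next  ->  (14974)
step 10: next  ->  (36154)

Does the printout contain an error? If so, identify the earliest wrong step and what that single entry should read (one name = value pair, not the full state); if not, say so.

Recomputing the run from the initial state:
step 1: x = 10
step 2: x = 28
step 3: x = 71
step 4: x = 175
step 5: x = 426
step 6: x = 1032
step 7: x = 2495
step 8: x = 6027
step 9: x = 14554
step 10: x = 35140
The first disagreement with the printout is at step 4, where the value should be x = 175.

step 4, x = 175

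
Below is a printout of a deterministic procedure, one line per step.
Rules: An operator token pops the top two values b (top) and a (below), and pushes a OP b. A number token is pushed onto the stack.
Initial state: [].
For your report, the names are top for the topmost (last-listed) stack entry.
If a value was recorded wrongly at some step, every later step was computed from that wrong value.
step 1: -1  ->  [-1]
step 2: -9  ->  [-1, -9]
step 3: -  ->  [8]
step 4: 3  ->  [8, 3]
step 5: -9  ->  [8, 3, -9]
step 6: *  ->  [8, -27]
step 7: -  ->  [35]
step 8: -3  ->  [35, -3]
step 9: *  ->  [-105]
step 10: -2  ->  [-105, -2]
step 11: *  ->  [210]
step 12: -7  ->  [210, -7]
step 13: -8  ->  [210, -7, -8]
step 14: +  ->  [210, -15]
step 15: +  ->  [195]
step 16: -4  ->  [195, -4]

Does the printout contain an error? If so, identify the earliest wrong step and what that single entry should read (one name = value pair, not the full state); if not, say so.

no error

Recomputing the run from the initial state:
step 1: [-1]
step 2: [-1, -9]
step 3: [8]
step 4: [8, 3]
step 5: [8, 3, -9]
step 6: [8, -27]
step 7: [35]
step 8: [35, -3]
step 9: [-105]
step 10: [-105, -2]
step 11: [210]
step 12: [210, -7]
step 13: [210, -7, -8]
step 14: [210, -15]
step 15: [195]
step 16: [195, -4]
This matches the printout at every step.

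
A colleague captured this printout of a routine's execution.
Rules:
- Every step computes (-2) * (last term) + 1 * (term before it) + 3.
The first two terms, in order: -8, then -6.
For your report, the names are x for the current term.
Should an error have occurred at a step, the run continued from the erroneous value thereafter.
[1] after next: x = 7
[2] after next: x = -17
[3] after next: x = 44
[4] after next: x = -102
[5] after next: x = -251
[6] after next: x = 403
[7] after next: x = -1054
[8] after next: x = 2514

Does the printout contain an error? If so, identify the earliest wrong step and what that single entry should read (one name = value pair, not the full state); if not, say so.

Recomputing the run from the initial state:
step 1: x = 7
step 2: x = -17
step 3: x = 44
step 4: x = -102
step 5: x = 251
step 6: x = -601
step 7: x = 1456
step 8: x = -3510
The first disagreement with the printout is at step 5, where the value should be x = 251.

step 5, x = 251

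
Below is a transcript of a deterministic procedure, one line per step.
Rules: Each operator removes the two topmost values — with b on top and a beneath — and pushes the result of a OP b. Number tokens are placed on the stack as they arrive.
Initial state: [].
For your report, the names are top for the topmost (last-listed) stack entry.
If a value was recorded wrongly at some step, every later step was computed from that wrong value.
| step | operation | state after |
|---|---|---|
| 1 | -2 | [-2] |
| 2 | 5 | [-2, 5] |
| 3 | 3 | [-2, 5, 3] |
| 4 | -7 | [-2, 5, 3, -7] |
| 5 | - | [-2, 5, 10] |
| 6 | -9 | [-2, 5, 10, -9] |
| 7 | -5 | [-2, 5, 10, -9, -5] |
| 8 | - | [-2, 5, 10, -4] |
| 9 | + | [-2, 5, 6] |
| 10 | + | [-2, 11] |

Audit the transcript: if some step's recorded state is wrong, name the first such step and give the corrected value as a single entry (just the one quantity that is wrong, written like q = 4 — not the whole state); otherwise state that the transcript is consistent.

no error

1. push -2: top = -2 (exactly as logged)
2. push 5: top = 5 (exactly as logged)
3. push 3: top = 3 (exactly as logged)
4. push -7: top = -7 (matches)
5. 3 - -7 = 10 (in agreement)
6. push -9: top = -9 (in agreement)
7. push -5: top = -5 (in agreement)
8. -9 - -5 = -4 (consistent with the transcript)
9. 10 + -4 = 6 (consistent with the transcript)
10. 5 + 6 = 11 (checks out)
Each recorded entry agrees with the recomputation.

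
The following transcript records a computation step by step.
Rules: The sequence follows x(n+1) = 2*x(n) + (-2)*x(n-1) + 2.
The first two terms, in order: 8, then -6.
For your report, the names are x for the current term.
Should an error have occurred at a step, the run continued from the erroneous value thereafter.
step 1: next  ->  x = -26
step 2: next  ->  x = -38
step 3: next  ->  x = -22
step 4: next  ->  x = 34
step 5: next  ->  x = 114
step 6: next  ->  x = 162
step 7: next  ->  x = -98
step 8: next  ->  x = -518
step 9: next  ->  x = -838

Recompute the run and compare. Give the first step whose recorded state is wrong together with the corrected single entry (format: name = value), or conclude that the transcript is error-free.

step 1: x = 2*(-6) + (-2)*(8) + (2) = -26 -> checks out
step 2: x = 2*(-26) + (-2)*(-6) + (2) = -38 -> verified
step 3: x = 2*(-38) + (-2)*(-26) + (2) = -22 -> exactly as logged
step 4: x = 2*(-22) + (-2)*(-38) + (2) = 34 -> exactly as logged
step 5: x = 2*(34) + (-2)*(-22) + (2) = 114 -> same as recorded
step 6: x = 2*(114) + (-2)*(34) + (2) = 162 -> confirmed correct
step 7: x = 2*(162) + (-2)*(114) + (2) = 98 -> a discrepancy with the transcript
That makes step 7 the first incorrect line — x = 98 is what it should show.

step 7, x = 98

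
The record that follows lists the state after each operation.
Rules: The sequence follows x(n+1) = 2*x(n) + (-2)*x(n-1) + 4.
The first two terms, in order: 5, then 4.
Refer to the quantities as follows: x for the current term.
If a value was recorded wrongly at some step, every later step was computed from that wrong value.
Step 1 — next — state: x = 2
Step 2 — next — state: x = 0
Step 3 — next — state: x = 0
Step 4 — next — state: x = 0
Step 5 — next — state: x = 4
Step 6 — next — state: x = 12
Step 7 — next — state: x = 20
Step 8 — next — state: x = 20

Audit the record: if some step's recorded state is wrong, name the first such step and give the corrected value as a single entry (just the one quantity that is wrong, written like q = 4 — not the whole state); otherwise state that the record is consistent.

step 4, x = 4

Step 1: x = 2*(4) + (-2)*(5) + (4) = 2 — matches.
Step 2: x = 2*(2) + (-2)*(4) + (4) = 0 — verified.
Step 3: x = 2*(0) + (-2)*(2) + (4) = 0 — checks out.
Step 4: x = 2*(0) + (-2)*(0) + (4) = 4 — the record has a different value.
Conclusion: step 4 carries the first error; the entry should be x = 4.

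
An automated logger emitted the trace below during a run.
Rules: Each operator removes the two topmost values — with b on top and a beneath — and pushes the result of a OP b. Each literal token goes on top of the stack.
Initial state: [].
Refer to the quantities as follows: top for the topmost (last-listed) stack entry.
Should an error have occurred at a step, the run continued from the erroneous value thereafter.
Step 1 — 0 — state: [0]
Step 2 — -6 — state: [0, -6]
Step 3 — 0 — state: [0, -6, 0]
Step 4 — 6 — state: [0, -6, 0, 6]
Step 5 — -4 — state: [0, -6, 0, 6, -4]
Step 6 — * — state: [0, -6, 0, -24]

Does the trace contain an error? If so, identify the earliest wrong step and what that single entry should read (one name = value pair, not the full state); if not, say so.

no error

step 1: push 0: top = 0 -> verified
step 2: push -6: top = -6 -> matches
step 3: push 0: top = 0 -> in agreement
step 4: push 6: top = 6 -> confirmed correct
step 5: push -4: top = -4 -> verified
step 6: 6 * -4 = -24 -> confirmed correct
Every step is consistent.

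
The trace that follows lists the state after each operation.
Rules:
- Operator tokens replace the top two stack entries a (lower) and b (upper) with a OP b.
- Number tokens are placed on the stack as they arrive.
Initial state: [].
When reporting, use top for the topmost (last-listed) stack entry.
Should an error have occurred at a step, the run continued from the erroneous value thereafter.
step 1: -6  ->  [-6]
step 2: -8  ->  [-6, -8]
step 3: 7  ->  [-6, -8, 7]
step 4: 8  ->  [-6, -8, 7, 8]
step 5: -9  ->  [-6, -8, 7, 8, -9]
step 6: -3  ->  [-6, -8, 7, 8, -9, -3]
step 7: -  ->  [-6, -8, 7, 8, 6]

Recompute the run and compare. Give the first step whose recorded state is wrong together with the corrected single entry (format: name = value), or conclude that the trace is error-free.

1. push -6: top = -6 (confirmed correct)
2. push -8: top = -8 (consistent with the trace)
3. push 7: top = 7 (exactly as logged)
4. push 8: top = 8 (checks out)
5. push -9: top = -9 (checks out)
6. push -3: top = -3 (checks out)
7. -9 - -3 = -6 (not what was recorded)
So the first discrepancy is step 7, where the right value is top = -6.

step 7, top = -6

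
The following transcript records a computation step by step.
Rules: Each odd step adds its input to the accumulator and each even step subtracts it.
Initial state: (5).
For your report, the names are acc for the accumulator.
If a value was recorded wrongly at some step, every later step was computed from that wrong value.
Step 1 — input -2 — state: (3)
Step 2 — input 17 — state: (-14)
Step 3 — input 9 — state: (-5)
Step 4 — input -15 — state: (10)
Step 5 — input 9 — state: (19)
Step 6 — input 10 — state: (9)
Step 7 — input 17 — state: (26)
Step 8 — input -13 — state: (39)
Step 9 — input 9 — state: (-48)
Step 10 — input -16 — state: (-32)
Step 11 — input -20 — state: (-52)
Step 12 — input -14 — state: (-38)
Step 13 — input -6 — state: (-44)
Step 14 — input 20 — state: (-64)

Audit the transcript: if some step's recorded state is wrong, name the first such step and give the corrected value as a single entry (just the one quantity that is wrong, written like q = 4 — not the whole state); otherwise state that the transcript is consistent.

Step 1: acc = 5 + -2 = 3 — checks out.
Step 2: acc = 3 - 17 = -14 — verified.
Step 3: acc = -14 + 9 = -5 — checks out.
Step 4: acc = -5 - -15 = 10 — checks out.
Step 5: acc = 10 + 9 = 19 — in agreement.
Step 6: acc = 19 - 10 = 9 — exactly as logged.
Step 7: acc = 9 + 17 = 26 — no discrepancy.
Step 8: acc = 26 - -13 = 39 — agrees with the transcript.
Step 9: acc = 39 + 9 = 48 — the transcript disagrees here.
Step 9 is the first one off; corrected, acc = 48.

step 9, acc = 48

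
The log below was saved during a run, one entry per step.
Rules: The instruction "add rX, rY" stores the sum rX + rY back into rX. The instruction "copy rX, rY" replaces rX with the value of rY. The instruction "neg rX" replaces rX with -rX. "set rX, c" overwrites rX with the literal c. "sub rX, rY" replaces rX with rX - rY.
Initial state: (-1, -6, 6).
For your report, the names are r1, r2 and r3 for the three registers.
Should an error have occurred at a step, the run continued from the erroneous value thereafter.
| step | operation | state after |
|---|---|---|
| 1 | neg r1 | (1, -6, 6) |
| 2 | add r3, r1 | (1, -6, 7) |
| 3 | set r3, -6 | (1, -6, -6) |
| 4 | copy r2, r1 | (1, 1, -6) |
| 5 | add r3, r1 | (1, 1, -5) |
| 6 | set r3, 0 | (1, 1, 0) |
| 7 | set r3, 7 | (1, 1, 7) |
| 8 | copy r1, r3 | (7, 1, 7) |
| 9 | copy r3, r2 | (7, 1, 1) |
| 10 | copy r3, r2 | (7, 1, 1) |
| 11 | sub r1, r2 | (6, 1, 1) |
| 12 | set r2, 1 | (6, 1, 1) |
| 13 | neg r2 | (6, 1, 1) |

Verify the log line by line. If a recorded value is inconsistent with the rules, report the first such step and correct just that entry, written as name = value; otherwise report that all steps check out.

Recomputing the run from the initial state:
step 1: r1 = 1, r2 = -6, r3 = 6
step 2: r1 = 1, r2 = -6, r3 = 7
step 3: r1 = 1, r2 = -6, r3 = -6
step 4: r1 = 1, r2 = 1, r3 = -6
step 5: r1 = 1, r2 = 1, r3 = -5
step 6: r1 = 1, r2 = 1, r3 = 0
step 7: r1 = 1, r2 = 1, r3 = 7
step 8: r1 = 7, r2 = 1, r3 = 7
step 9: r1 = 7, r2 = 1, r3 = 1
step 10: r1 = 7, r2 = 1, r3 = 1
step 11: r1 = 6, r2 = 1, r3 = 1
step 12: r1 = 6, r2 = 1, r3 = 1
step 13: r1 = 6, r2 = -1, r3 = 1
The first disagreement with the log is at step 13, where the value should be r2 = -1.

step 13, r2 = -1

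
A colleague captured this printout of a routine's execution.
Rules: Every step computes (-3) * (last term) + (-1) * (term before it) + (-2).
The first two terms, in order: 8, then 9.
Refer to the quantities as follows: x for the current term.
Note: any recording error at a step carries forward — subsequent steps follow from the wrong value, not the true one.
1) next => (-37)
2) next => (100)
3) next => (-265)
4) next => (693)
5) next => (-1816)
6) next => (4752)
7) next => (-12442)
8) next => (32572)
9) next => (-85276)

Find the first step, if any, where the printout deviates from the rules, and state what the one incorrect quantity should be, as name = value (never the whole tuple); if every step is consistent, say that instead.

step 6, x = 4753

1. x = -3*(9) + (-1)*(8) + (-2) = -37 (agrees with the printout)
2. x = -3*(-37) + (-1)*(9) + (-2) = 100 (agrees with the printout)
3. x = -3*(100) + (-1)*(-37) + (-2) = -265 (confirmed correct)
4. x = -3*(-265) + (-1)*(100) + (-2) = 693 (verified)
5. x = -3*(693) + (-1)*(-265) + (-2) = -1816 (checks out)
6. x = -3*(-1816) + (-1)*(693) + (-2) = 4753 (a discrepancy with the printout)
The audit stops at step 6: the recorded entry is wrong and should be x = 4753.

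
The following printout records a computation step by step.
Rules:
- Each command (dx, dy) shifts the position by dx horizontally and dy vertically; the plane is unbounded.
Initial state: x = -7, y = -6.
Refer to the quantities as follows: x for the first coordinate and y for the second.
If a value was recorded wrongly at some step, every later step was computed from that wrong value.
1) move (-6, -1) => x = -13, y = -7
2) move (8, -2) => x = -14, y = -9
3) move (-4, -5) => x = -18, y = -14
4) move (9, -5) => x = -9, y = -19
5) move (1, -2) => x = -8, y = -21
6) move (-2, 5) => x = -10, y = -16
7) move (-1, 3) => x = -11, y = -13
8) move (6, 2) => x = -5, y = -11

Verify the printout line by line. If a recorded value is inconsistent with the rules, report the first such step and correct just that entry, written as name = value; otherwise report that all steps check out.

1. x = -7 + (-6) = -13, y = -6 + (-1) = -7 (same as recorded)
2. x = -13 + (8) = -5, y = -7 + (-2) = -9 (the printout has a different value)
So the first discrepancy is step 2, where the right value is x = -5.

step 2, x = -5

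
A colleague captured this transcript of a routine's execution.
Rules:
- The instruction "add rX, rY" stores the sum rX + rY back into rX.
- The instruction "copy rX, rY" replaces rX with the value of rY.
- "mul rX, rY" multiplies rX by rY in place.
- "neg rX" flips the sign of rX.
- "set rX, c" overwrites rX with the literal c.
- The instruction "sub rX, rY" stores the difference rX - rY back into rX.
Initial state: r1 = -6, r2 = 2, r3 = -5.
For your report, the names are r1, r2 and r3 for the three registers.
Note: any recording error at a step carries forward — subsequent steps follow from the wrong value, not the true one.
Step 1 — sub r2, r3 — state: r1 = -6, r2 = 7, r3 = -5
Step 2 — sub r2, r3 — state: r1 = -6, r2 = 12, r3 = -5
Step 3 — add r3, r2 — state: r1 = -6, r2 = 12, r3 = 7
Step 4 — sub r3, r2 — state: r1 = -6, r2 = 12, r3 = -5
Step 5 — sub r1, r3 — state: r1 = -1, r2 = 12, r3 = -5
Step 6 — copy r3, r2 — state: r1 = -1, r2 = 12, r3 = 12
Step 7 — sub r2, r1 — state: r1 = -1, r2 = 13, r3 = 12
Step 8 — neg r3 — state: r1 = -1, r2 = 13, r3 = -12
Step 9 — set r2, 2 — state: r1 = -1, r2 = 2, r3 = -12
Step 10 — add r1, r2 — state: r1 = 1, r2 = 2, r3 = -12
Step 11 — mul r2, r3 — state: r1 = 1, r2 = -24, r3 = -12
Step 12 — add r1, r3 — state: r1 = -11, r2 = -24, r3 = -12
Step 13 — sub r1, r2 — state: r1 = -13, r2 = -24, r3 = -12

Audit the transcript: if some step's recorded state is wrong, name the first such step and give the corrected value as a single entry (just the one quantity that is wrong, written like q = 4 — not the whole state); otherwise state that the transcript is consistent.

step 13, r1 = 13

Recomputing the run from the initial state:
step 1: r1 = -6, r2 = 7, r3 = -5
step 2: r1 = -6, r2 = 12, r3 = -5
step 3: r1 = -6, r2 = 12, r3 = 7
step 4: r1 = -6, r2 = 12, r3 = -5
step 5: r1 = -1, r2 = 12, r3 = -5
step 6: r1 = -1, r2 = 12, r3 = 12
step 7: r1 = -1, r2 = 13, r3 = 12
step 8: r1 = -1, r2 = 13, r3 = -12
step 9: r1 = -1, r2 = 2, r3 = -12
step 10: r1 = 1, r2 = 2, r3 = -12
step 11: r1 = 1, r2 = -24, r3 = -12
step 12: r1 = -11, r2 = -24, r3 = -12
step 13: r1 = 13, r2 = -24, r3 = -12
The first disagreement with the transcript is at step 13, where the value should be r1 = 13.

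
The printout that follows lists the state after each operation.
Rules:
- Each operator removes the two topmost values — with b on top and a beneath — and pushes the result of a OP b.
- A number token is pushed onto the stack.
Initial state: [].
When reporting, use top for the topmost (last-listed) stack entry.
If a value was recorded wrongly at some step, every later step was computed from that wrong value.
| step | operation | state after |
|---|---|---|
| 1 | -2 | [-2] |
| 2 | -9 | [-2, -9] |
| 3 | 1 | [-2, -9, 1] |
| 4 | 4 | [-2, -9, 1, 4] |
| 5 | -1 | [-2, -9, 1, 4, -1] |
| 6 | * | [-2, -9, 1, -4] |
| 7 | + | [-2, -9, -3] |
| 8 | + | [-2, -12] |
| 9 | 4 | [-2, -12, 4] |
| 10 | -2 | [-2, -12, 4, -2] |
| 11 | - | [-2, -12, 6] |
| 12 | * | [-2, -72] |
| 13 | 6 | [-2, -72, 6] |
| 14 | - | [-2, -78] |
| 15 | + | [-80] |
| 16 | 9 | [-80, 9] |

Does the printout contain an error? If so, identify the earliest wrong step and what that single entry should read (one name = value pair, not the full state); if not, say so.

step 1: push -2: top = -2 -> no discrepancy
step 2: push -9: top = -9 -> verified
step 3: push 1: top = 1 -> verified
step 4: push 4: top = 4 -> checks out
step 5: push -1: top = -1 -> checks out
step 6: 4 * -1 = -4 -> confirmed correct
step 7: 1 + -4 = -3 -> confirmed correct
step 8: -9 + -3 = -12 -> agrees with the printout
step 9: push 4: top = 4 -> verified
step 10: push -2: top = -2 -> no discrepancy
step 11: 4 - -2 = 6 -> confirmed correct
step 12: -12 * 6 = -72 -> consistent with the printout
step 13: push 6: top = 6 -> agrees with the printout
step 14: -72 - 6 = -78 -> consistent with the printout
step 15: -2 + -78 = -80 -> exactly as logged
step 16: push 9: top = 9 -> exactly as logged
All entries verified; no error found.

no error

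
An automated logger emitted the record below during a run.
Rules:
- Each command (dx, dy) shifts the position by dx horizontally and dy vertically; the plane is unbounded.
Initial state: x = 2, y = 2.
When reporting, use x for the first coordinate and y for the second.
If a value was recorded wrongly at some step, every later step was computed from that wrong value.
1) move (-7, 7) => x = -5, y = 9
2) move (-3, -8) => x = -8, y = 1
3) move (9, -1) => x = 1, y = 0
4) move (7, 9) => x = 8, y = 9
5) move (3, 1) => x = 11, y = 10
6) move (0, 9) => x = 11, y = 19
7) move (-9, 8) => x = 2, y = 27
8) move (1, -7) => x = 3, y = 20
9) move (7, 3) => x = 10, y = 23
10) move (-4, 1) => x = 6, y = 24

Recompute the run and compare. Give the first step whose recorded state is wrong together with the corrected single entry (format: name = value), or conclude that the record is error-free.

no error

Recomputing the run from the initial state:
step 1: x = -5, y = 9
step 2: x = -8, y = 1
step 3: x = 1, y = 0
step 4: x = 8, y = 9
step 5: x = 11, y = 10
step 6: x = 11, y = 19
step 7: x = 2, y = 27
step 8: x = 3, y = 20
step 9: x = 10, y = 23
step 10: x = 6, y = 24
This matches the record at every step.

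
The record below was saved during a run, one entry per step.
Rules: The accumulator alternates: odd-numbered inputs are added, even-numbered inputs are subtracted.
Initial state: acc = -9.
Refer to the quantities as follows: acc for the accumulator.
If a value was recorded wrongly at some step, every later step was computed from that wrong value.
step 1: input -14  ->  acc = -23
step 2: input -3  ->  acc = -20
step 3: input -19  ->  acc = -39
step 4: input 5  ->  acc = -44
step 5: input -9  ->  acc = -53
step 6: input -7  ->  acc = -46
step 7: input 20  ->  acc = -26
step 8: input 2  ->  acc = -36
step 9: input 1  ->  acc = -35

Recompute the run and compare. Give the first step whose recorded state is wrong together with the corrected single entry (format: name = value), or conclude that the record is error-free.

step 8, acc = -28

step 1: acc = -9 + -14 = -23 -> no discrepancy
step 2: acc = -23 - -3 = -20 -> matches
step 3: acc = -20 + -19 = -39 -> confirmed correct
step 4: acc = -39 - 5 = -44 -> no discrepancy
step 5: acc = -44 + -9 = -53 -> checks out
step 6: acc = -53 - -7 = -46 -> checks out
step 7: acc = -46 + 20 = -26 -> in agreement
step 8: acc = -26 - 2 = -28 -> the entry is off here
First deviation found at step 8; the corrected entry is acc = -28.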